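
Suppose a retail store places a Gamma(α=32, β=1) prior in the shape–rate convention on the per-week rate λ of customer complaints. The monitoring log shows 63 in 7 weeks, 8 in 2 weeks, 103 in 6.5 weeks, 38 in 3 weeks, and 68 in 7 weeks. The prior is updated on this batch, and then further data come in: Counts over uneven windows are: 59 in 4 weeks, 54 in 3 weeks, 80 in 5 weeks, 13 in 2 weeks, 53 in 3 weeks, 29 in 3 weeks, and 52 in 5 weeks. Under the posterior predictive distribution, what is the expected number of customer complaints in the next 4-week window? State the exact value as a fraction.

5216/103

Total count: 63 + 8 + 103 + 38 + 68 = 280.
Total exposure: 7 + 2 + 6.5 + 3 + 7 = 25.5 weeks.
After the first batch: Gamma(32 + 280, 1 + 25.5) = Gamma(312, 53/2).
Total count: 59 + 54 + 80 + 13 + 53 + 29 + 52 = 340.
Total exposure: 4 + 3 + 5 + 2 + 3 + 3 + 5 = 25 weeks.
After the second batch: Gamma(312 + 340, 53/2 + 25) = Gamma(652, 103/2).
Predictive mean over a 4-week window = T·E[λ|data] = 4·652/(103/2) = 5216/103.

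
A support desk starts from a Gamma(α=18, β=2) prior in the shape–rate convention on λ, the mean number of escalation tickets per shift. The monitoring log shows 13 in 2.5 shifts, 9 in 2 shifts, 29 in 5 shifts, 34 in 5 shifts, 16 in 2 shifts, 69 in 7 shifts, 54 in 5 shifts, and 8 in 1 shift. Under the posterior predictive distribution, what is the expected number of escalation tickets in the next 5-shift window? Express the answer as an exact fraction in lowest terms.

2500/63

Total count: 13 + 9 + 29 + 34 + 16 + 69 + 54 + 8 = 232.
Total exposure: 2.5 + 2 + 5 + 5 + 2 + 7 + 5 + 1 = 29.5 shifts.
The Gamma prior is conjugate for the Poisson rate, so λ | data ~ Gamma(18+232, 2+29.5) = Gamma(250, 63/2).
Predictive mean over a 5-shift window = T·E[λ|data] = 5·250/(63/2) = 2500/63.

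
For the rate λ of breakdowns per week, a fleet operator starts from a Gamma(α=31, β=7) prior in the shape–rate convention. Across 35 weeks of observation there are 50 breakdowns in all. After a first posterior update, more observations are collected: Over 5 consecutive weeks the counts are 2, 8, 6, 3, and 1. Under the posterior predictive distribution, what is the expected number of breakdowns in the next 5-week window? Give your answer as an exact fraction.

505/47

Total count 50 over total exposure 35 weeks.
After the first batch: Gamma(31 + 50, 7 + 35) = Gamma(81, 42).
Total count: 2 + 8 + 6 + 3 + 1 = 20.
Total exposure: 5 weeks.
After the second batch: Gamma(81 + 20, 42 + 5) = Gamma(101, 47).
Predictive mean over a 5-week window = T·E[λ|data] = 5·101/47 = 505/47.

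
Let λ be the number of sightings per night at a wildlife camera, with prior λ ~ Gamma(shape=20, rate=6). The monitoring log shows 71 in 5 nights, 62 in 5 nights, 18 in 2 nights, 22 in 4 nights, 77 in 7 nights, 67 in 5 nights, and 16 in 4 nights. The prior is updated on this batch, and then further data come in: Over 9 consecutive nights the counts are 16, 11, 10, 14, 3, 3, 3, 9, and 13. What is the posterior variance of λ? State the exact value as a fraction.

435/2209

Total count: 71 + 62 + 18 + 22 + 77 + 67 + 16 = 333.
Total exposure: 5 + 5 + 2 + 4 + 7 + 5 + 4 = 32 nights.
After the first batch: Gamma(20 + 333, 6 + 32) = Gamma(353, 38).
Total count: 16 + 11 + 10 + 14 + 3 + 3 + 3 + 9 + 13 = 82.
Total exposure: 9 nights.
After the second batch: Gamma(353 + 82, 38 + 9) = Gamma(435, 47).
Posterior variance = α'/β'² = 435/2209.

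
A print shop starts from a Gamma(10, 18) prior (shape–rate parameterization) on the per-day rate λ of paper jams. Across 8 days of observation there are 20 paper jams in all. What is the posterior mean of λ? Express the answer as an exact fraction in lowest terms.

15/13

Total count 20 over total exposure 8 days.
By Gamma–Poisson conjugacy, the posterior is Gamma(α + Σx, β + Σt) = Gamma(10 + 20, 18 + 8) = Gamma(30, 26).
Posterior mean = α'/β' = 30/26 = 15/13.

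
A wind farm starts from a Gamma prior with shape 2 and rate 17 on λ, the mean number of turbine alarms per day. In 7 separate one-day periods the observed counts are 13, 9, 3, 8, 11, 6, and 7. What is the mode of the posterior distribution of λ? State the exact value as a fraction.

29/12

Total count: 13 + 9 + 3 + 8 + 11 + 6 + 7 = 57.
Total exposure: 7 days.
Posterior: α' = 2 + 57 = 59, β' = 17 + 7 = 24.
Posterior mode = (α'−1)/β' = 58/24 = 29/12.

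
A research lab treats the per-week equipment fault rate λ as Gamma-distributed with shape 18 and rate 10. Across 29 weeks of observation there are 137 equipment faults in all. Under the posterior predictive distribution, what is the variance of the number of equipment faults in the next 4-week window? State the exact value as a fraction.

Total count 137 over total exposure 29 weeks.
By Gamma–Poisson conjugacy, the posterior is Gamma(α + Σx, β + Σt) = Gamma(18 + 137, 10 + 29) = Gamma(155, 39).
The posterior predictive for a window of length T is Negative Binomial with variance T·α'·(β'+T)/β'² = 4·155·43/1521 = 26660/1521.

26660/1521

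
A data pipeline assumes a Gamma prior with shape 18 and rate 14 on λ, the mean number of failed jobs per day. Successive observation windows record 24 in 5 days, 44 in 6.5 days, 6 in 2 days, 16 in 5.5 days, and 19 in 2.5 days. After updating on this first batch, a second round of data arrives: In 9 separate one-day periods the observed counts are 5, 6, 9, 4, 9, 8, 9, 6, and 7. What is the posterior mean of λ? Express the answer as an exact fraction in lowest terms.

380/89

Total count: 24 + 44 + 6 + 16 + 19 = 109.
Total exposure: 5 + 6.5 + 2 + 5.5 + 2.5 = 21.5 days.
After the first batch: Gamma(18 + 109, 14 + 21.5) = Gamma(127, 71/2).
Total count: 5 + 6 + 9 + 4 + 9 + 8 + 9 + 6 + 7 = 63.
Total exposure: 9 days.
After the second batch: Gamma(127 + 63, 71/2 + 9) = Gamma(190, 89/2).
Posterior mean = α'/β' = 190/(89/2) = 380/89.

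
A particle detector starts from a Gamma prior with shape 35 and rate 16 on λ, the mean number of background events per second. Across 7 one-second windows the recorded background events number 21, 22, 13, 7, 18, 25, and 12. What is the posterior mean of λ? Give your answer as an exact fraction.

Total count: 21 + 22 + 13 + 7 + 18 + 25 + 12 = 118.
Total exposure: 7 seconds.
Posterior: α' = 35 + 118 = 153, β' = 16 + 7 = 23.
Posterior mean = α'/β' = 153/23.

153/23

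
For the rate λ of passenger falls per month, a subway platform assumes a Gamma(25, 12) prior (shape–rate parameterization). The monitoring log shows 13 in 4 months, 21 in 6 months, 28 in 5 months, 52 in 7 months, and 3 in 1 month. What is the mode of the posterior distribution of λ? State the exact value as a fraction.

141/35

Total count: 13 + 21 + 28 + 52 + 3 = 117.
Total exposure: 4 + 6 + 5 + 7 + 1 = 23 months.
Gamma(α, β) with Poisson data over total exposure Σt gives posterior Gamma(α+Σx, β+Σt) = Gamma(142, 35).
Posterior mode = (α'−1)/β' = 141/35.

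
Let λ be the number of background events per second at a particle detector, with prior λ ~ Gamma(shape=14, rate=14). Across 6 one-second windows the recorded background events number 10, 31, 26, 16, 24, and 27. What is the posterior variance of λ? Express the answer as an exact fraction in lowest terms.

37/100

Total count: 10 + 31 + 26 + 16 + 24 + 27 = 134.
Total exposure: 6 seconds.
Gamma(α, β) with Poisson data over total exposure Σt gives posterior Gamma(α+Σx, β+Σt) = Gamma(148, 20).
Posterior variance = α'/β'² = 148/400 = 37/100.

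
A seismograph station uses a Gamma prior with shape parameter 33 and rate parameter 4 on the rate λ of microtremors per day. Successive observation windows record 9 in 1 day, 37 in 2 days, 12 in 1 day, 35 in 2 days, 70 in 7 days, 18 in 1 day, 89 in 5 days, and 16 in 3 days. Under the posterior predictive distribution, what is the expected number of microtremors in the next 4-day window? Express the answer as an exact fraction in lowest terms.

Total count: 9 + 37 + 12 + 35 + 70 + 18 + 89 + 16 = 286.
Total exposure: 1 + 2 + 1 + 2 + 7 + 1 + 5 + 3 = 22 days.
The Gamma prior is conjugate for the Poisson rate, so λ | data ~ Gamma(33+286, 4+22) = Gamma(319, 26).
Predictive mean over a 4-day window = T·E[λ|data] = 4·319/26 = 638/13.

638/13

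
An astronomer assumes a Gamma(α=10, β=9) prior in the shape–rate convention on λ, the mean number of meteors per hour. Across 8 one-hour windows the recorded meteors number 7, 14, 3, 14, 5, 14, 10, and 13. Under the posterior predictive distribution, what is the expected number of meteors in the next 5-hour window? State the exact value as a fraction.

Total count: 7 + 14 + 3 + 14 + 5 + 14 + 10 + 13 = 80.
Total exposure: 8 hours.
Posterior: α' = 10 + 80 = 90, β' = 9 + 8 = 17.
Predictive mean over a 5-hour window = T·E[λ|data] = 5·90/17 = 450/17.

450/17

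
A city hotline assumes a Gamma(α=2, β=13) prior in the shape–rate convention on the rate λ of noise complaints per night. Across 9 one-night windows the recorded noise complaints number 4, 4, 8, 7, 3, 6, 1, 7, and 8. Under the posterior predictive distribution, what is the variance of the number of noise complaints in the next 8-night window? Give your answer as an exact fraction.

Total count: 4 + 4 + 8 + 7 + 3 + 6 + 1 + 7 + 8 = 48.
Total exposure: 9 nights.
The Gamma prior is conjugate for the Poisson rate, so λ | data ~ Gamma(2+48, 13+9) = Gamma(50, 22).
The posterior predictive for a window of length T is Negative Binomial with variance T·α'·(β'+T)/β'² = 8·50·30/484 = 3000/121.

3000/121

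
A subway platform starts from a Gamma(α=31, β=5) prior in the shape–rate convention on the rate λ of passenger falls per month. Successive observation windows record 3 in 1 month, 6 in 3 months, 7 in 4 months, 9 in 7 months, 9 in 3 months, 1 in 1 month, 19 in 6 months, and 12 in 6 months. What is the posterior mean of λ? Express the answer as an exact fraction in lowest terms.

97/36

Total count: 3 + 6 + 7 + 9 + 9 + 1 + 19 + 12 = 66.
Total exposure: 1 + 3 + 4 + 7 + 3 + 1 + 6 + 6 = 31 months.
Gamma(α, β) with Poisson data over total exposure Σt gives posterior Gamma(α+Σx, β+Σt) = Gamma(97, 36).
Posterior mean = α'/β' = 97/36.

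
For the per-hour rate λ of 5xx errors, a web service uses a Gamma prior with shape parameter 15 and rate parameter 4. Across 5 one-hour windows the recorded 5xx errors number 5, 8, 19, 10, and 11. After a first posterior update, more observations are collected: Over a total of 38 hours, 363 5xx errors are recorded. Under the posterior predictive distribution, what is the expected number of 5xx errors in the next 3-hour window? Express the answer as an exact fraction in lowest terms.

1293/47

Total count: 5 + 8 + 19 + 10 + 11 = 53.
Total exposure: 5 hours.
After the first batch: Gamma(15 + 53, 4 + 5) = Gamma(68, 9).
Total count 363 over total exposure 38 hours.
After the second batch: Gamma(68 + 363, 9 + 38) = Gamma(431, 47).
Predictive mean over a 3-hour window = T·E[λ|data] = 3·431/47 = 1293/47.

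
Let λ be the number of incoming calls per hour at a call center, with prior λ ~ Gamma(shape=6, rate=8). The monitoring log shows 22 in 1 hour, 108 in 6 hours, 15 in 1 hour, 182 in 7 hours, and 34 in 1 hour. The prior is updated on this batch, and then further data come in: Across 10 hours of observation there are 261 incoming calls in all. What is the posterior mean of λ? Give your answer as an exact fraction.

Total count: 22 + 108 + 15 + 182 + 34 = 361.
Total exposure: 1 + 6 + 1 + 7 + 1 = 16 hours.
After the first batch: Gamma(6 + 361, 8 + 16) = Gamma(367, 24).
Total count 261 over total exposure 10 hours.
After the second batch: Gamma(367 + 261, 24 + 10) = Gamma(628, 34).
Posterior mean = α'/β' = 628/34 = 314/17.

314/17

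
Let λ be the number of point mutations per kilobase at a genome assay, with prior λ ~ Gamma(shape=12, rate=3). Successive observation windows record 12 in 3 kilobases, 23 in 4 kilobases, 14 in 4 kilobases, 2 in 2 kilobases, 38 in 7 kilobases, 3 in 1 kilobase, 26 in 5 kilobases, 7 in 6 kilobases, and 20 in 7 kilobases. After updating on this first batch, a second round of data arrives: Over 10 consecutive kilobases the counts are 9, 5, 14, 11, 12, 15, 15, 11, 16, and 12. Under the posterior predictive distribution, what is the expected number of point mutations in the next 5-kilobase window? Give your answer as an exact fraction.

Total count: 12 + 23 + 14 + 2 + 38 + 3 + 26 + 7 + 20 = 145.
Total exposure: 3 + 4 + 4 + 2 + 7 + 1 + 5 + 6 + 7 = 39 kilobases.
After the first batch: Gamma(12 + 145, 3 + 39) = Gamma(157, 42).
Total count: 9 + 5 + 14 + 11 + 12 + 15 + 15 + 11 + 16 + 12 = 120.
Total exposure: 10 kilobases.
After the second batch: Gamma(157 + 120, 42 + 10) = Gamma(277, 52).
Predictive mean over a 5-kilobase window = T·E[λ|data] = 5·277/52 = 1385/52.

1385/52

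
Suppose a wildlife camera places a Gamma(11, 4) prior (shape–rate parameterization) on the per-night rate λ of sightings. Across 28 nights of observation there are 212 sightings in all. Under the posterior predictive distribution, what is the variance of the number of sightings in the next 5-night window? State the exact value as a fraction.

41255/1024

Total count 212 over total exposure 28 nights.
Posterior: α' = 11 + 212 = 223, β' = 4 + 28 = 32.
The posterior predictive for a window of length T is Negative Binomial with variance T·α'·(β'+T)/β'² = 5·223·37/1024 = 41255/1024.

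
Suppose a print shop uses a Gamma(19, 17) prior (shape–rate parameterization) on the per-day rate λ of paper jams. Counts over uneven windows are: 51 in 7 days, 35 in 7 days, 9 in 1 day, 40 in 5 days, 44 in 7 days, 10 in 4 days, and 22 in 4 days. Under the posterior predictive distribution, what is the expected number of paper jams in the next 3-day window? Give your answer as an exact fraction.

345/26

Total count: 51 + 35 + 9 + 40 + 44 + 10 + 22 = 211.
Total exposure: 7 + 7 + 1 + 5 + 7 + 4 + 4 = 35 days.
The Gamma prior is conjugate for the Poisson rate, so λ | data ~ Gamma(19+211, 17+35) = Gamma(230, 52).
Predictive mean over a 3-day window = T·E[λ|data] = 3·230/52 = 345/26.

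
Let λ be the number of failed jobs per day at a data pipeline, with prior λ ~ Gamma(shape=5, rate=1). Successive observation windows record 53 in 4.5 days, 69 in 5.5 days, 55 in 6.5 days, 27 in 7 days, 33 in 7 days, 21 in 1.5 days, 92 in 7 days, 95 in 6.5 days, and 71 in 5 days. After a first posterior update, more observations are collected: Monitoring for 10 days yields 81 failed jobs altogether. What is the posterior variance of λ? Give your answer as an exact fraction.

2408/15129

Total count: 53 + 69 + 55 + 27 + 33 + 21 + 92 + 95 + 71 = 516.
Total exposure: 4.5 + 5.5 + 6.5 + 7 + 7 + 1.5 + 7 + 6.5 + 5 = 50.5 days.
After the first batch: Gamma(5 + 516, 1 + 50.5) = Gamma(521, 103/2).
Total count 81 over total exposure 10 days.
After the second batch: Gamma(521 + 81, 103/2 + 10) = Gamma(602, 123/2).
Posterior variance = α'/β'² = 602/(15129/4) = 2408/15129.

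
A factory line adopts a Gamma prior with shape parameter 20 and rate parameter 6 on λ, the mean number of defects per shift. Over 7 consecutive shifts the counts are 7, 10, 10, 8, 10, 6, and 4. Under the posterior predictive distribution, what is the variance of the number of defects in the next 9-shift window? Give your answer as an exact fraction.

14850/169

Total count: 7 + 10 + 10 + 8 + 10 + 6 + 4 = 55.
Total exposure: 7 shifts.
Gamma(α, β) with Poisson data over total exposure Σt gives posterior Gamma(α+Σx, β+Σt) = Gamma(75, 13).
The posterior predictive for a window of length T is Negative Binomial with variance T·α'·(β'+T)/β'² = 9·75·22/169 = 14850/169.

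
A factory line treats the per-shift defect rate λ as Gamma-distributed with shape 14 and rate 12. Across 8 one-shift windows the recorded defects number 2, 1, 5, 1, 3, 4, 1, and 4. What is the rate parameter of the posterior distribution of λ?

Total count: 2 + 1 + 5 + 1 + 3 + 4 + 1 + 4 = 21.
Total exposure: 8 shifts.
The Gamma prior is conjugate for the Poisson rate, so λ | data ~ Gamma(14+21, 12+8) = Gamma(35, 20).

20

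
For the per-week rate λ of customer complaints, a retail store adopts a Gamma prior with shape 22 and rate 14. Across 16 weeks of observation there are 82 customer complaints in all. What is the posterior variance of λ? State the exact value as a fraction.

Total count 82 over total exposure 16 weeks.
By Gamma–Poisson conjugacy, the posterior is Gamma(α + Σx, β + Σt) = Gamma(22 + 82, 14 + 16) = Gamma(104, 30).
Posterior variance = α'/β'² = 104/900 = 26/225.

26/225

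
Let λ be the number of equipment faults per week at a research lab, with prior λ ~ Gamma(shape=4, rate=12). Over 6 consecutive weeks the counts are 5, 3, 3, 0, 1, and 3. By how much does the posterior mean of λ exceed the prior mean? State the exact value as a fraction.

13/18

Total count: 5 + 3 + 3 + 0 + 1 + 3 = 15.
Total exposure: 6 weeks.
The Gamma prior is conjugate for the Poisson rate, so λ | data ~ Gamma(4+15, 12+6) = Gamma(19, 18).
Posterior mean = 19/18 = 19/18; prior mean = 4/12 = 1/3. Difference = 19/18 − 1/3 = 13/18.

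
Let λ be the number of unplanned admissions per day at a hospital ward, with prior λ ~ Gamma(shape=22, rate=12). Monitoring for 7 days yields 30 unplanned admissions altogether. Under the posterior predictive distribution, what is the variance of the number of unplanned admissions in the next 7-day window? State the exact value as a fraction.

9464/361

Total count 30 over total exposure 7 days.
Conjugate update: add total count to the shape and total exposure to the rate, giving Gamma(52, 19).
The posterior predictive for a window of length T is Negative Binomial with variance T·α'·(β'+T)/β'² = 7·52·26/361 = 9464/361.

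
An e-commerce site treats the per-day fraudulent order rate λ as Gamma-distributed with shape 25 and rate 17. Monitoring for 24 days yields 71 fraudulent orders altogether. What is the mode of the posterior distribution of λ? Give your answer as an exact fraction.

95/41

Total count 71 over total exposure 24 days.
The Gamma prior is conjugate for the Poisson rate, so λ | data ~ Gamma(25+71, 17+24) = Gamma(96, 41).
Posterior mode = (α'−1)/β' = 95/41.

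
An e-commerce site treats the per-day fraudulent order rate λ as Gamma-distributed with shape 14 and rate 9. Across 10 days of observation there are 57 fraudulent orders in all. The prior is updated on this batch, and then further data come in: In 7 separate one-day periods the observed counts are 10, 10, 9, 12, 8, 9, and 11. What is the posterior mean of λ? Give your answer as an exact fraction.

70/13

Total count 57 over total exposure 10 days.
After the first batch: Gamma(14 + 57, 9 + 10) = Gamma(71, 19).
Total count: 10 + 10 + 9 + 12 + 8 + 9 + 11 = 69.
Total exposure: 7 days.
After the second batch: Gamma(71 + 69, 19 + 7) = Gamma(140, 26).
Posterior mean = α'/β' = 140/26 = 70/13.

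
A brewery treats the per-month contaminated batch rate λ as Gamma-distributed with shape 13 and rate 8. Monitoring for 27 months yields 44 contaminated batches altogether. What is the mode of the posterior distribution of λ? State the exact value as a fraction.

Total count 44 over total exposure 27 months.
Posterior: α' = 13 + 44 = 57, β' = 8 + 27 = 35.
Posterior mode = (α'−1)/β' = 56/35 = 8/5.

8/5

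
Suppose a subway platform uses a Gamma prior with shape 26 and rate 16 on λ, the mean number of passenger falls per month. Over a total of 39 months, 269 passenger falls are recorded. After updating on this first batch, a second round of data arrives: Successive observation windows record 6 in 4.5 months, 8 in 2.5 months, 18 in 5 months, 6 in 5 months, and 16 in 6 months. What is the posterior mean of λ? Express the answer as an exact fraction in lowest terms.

349/78

Total count 269 over total exposure 39 months.
After the first batch: Gamma(26 + 269, 16 + 39) = Gamma(295, 55).
Total count: 6 + 8 + 18 + 6 + 16 = 54.
Total exposure: 4.5 + 2.5 + 5 + 5 + 6 = 23 months.
After the second batch: Gamma(295 + 54, 55 + 23) = Gamma(349, 78).
Posterior mean = α'/β' = 349/78.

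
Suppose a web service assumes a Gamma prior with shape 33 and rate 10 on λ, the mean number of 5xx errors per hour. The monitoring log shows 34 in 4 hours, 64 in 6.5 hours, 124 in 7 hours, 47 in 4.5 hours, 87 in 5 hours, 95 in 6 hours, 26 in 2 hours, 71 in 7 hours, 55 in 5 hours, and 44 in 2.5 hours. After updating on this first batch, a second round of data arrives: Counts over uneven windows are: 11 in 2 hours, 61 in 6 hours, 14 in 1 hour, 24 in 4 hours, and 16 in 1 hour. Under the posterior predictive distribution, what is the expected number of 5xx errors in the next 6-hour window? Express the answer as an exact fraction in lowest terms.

3224/49

Total count: 34 + 64 + 124 + 47 + 87 + 95 + 26 + 71 + 55 + 44 = 647.
Total exposure: 4 + 6.5 + 7 + 4.5 + 5 + 6 + 2 + 7 + 5 + 2.5 = 49.5 hours.
After the first batch: Gamma(33 + 647, 10 + 49.5) = Gamma(680, 119/2).
Total count: 11 + 61 + 14 + 24 + 16 = 126.
Total exposure: 2 + 6 + 1 + 4 + 1 = 14 hours.
After the second batch: Gamma(680 + 126, 119/2 + 14) = Gamma(806, 147/2).
Predictive mean over a 6-hour window = T·E[λ|data] = 6·806/(147/2) = 3224/49.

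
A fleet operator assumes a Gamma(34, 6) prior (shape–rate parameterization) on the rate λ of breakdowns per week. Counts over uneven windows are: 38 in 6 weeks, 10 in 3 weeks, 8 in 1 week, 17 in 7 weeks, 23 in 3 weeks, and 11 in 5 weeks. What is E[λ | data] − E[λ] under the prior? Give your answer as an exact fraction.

-104/93

Total count: 38 + 10 + 8 + 17 + 23 + 11 = 107.
Total exposure: 6 + 3 + 1 + 7 + 3 + 5 = 25 weeks.
The Gamma prior is conjugate for the Poisson rate, so λ | data ~ Gamma(34+107, 6+25) = Gamma(141, 31).
Posterior mean = 141/31 = 141/31; prior mean = 34/6 = 17/3. Difference = 141/31 − 17/3 = -104/93.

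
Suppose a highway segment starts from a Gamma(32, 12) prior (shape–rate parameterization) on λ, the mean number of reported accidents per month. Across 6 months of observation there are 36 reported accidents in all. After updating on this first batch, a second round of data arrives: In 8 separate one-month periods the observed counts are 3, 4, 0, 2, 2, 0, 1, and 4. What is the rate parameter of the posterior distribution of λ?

26

Total count 36 over total exposure 6 months.
After the first batch: Gamma(32 + 36, 12 + 6) = Gamma(68, 18).
Total count: 3 + 4 + 0 + 2 + 2 + 0 + 1 + 4 = 16.
Total exposure: 8 months.
After the second batch: Gamma(68 + 16, 18 + 8) = Gamma(84, 26).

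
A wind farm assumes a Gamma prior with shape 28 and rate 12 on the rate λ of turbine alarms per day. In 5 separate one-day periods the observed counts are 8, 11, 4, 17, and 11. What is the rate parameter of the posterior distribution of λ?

17

Total count: 8 + 11 + 4 + 17 + 11 = 51.
Total exposure: 5 days.
The Gamma prior is conjugate for the Poisson rate, so λ | data ~ Gamma(28+51, 12+5) = Gamma(79, 17).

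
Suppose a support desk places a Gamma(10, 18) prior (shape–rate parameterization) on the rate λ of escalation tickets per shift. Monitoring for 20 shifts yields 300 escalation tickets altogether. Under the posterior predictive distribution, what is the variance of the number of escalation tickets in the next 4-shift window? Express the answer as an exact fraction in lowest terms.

Total count 300 over total exposure 20 shifts.
The Gamma prior is conjugate for the Poisson rate, so λ | data ~ Gamma(10+300, 18+20) = Gamma(310, 38).
The posterior predictive for a window of length T is Negative Binomial with variance T·α'·(β'+T)/β'² = 4·310·42/1444 = 13020/361.

13020/361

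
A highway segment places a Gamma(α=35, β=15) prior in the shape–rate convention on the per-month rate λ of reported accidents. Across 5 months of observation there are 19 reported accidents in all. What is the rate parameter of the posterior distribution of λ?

20

Total count 19 over total exposure 5 months.
The Gamma prior is conjugate for the Poisson rate, so λ | data ~ Gamma(35+19, 15+5) = Gamma(54, 20).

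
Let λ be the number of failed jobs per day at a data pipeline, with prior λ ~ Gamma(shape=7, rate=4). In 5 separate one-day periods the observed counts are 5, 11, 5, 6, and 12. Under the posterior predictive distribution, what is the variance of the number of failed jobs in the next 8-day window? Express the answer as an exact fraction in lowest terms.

6256/81

Total count: 5 + 11 + 5 + 6 + 12 = 39.
Total exposure: 5 days.
By Gamma–Poisson conjugacy, the posterior is Gamma(α + Σx, β + Σt) = Gamma(7 + 39, 4 + 5) = Gamma(46, 9).
The posterior predictive for a window of length T is Negative Binomial with variance T·α'·(β'+T)/β'² = 8·46·17/81 = 6256/81.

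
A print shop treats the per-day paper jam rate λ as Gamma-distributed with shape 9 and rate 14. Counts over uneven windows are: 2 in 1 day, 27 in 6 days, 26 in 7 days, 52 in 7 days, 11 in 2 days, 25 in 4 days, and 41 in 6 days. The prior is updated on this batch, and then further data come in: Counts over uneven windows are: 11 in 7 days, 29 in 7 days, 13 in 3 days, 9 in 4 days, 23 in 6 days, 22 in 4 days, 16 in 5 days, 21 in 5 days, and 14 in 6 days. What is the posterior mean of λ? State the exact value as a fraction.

351/94

Total count: 2 + 27 + 26 + 52 + 11 + 25 + 41 = 184.
Total exposure: 1 + 6 + 7 + 7 + 2 + 4 + 6 = 33 days.
After the first batch: Gamma(9 + 184, 14 + 33) = Gamma(193, 47).
Total count: 11 + 29 + 13 + 9 + 23 + 22 + 16 + 21 + 14 = 158.
Total exposure: 7 + 7 + 3 + 4 + 6 + 4 + 5 + 5 + 6 = 47 days.
After the second batch: Gamma(193 + 158, 47 + 47) = Gamma(351, 94).
Posterior mean = α'/β' = 351/94.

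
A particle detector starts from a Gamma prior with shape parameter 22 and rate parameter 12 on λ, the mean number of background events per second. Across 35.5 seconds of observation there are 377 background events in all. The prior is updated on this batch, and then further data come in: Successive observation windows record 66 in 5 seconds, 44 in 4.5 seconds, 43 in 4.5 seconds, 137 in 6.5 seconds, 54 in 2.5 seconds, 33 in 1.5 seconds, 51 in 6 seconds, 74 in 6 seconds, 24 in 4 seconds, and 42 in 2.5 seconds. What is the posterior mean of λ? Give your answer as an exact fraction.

Total count 377 over total exposure 35.5 seconds.
After the first batch: Gamma(22 + 377, 12 + 35.5) = Gamma(399, 95/2).
Total count: 66 + 44 + 43 + 137 + 54 + 33 + 51 + 74 + 24 + 42 = 568.
Total exposure: 5 + 4.5 + 4.5 + 6.5 + 2.5 + 1.5 + 6 + 6 + 4 + 2.5 = 43 seconds.
After the second batch: Gamma(399 + 568, 95/2 + 43) = Gamma(967, 181/2).
Posterior mean = α'/β' = 967/(181/2) = 1934/181.

1934/181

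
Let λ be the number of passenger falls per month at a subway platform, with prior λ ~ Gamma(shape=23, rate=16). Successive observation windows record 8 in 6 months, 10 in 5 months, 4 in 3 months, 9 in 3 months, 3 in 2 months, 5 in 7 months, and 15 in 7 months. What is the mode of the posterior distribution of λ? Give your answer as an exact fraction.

76/49

Total count: 8 + 10 + 4 + 9 + 3 + 5 + 15 = 54.
Total exposure: 6 + 5 + 3 + 3 + 2 + 7 + 7 = 33 months.
Posterior: α' = 23 + 54 = 77, β' = 16 + 33 = 49.
Posterior mode = (α'−1)/β' = 76/49.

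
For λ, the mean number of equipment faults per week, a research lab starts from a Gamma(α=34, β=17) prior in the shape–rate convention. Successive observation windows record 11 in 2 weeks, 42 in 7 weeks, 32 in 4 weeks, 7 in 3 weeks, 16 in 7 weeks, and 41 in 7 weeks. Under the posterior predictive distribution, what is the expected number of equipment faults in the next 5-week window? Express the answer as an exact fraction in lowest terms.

915/47

Total count: 11 + 42 + 32 + 7 + 16 + 41 = 149.
Total exposure: 2 + 7 + 4 + 3 + 7 + 7 = 30 weeks.
Gamma(α, β) with Poisson data over total exposure Σt gives posterior Gamma(α+Σx, β+Σt) = Gamma(183, 47).
Predictive mean over a 5-week window = T·E[λ|data] = 5·183/47 = 915/47.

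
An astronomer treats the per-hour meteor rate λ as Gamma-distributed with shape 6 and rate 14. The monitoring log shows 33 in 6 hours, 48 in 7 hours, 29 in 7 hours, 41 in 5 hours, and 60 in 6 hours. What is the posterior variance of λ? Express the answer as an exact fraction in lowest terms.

Total count: 33 + 48 + 29 + 41 + 60 = 211.
Total exposure: 6 + 7 + 7 + 5 + 6 = 31 hours.
Posterior: α' = 6 + 211 = 217, β' = 14 + 31 = 45.
Posterior variance = α'/β'² = 217/2025.

217/2025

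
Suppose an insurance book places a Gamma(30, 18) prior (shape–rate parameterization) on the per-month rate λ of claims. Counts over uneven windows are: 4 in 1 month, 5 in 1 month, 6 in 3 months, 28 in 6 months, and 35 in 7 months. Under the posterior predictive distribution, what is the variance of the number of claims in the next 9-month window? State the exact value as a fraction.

135/4

Total count: 4 + 5 + 6 + 28 + 35 = 78.
Total exposure: 1 + 1 + 3 + 6 + 7 = 18 months.
Conjugate update: add total count to the shape and total exposure to the rate, giving Gamma(108, 36).
The posterior predictive for a window of length T is Negative Binomial with variance T·α'·(β'+T)/β'² = 9·108·45/1296 = 135/4.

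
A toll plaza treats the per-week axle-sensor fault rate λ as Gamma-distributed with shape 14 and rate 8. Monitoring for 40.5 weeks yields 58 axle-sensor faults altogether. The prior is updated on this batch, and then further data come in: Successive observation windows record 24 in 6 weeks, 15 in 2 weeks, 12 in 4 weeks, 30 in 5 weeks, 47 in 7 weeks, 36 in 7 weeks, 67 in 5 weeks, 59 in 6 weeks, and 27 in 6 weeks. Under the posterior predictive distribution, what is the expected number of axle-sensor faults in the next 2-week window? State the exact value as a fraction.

Total count 58 over total exposure 40.5 weeks.
After the first batch: Gamma(14 + 58, 8 + 40.5) = Gamma(72, 97/2).
Total count: 24 + 15 + 12 + 30 + 47 + 36 + 67 + 59 + 27 = 317.
Total exposure: 6 + 2 + 4 + 5 + 7 + 7 + 5 + 6 + 6 = 48 weeks.
After the second batch: Gamma(72 + 317, 97/2 + 48) = Gamma(389, 193/2).
Predictive mean over a 2-week window = T·E[λ|data] = 2·389/(193/2) = 1556/193.

1556/193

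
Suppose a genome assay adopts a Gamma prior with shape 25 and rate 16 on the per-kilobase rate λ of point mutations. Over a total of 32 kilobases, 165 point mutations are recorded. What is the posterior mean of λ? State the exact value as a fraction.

Total count 165 over total exposure 32 kilobases.
By Gamma–Poisson conjugacy, the posterior is Gamma(α + Σx, β + Σt) = Gamma(25 + 165, 16 + 32) = Gamma(190, 48).
Posterior mean = α'/β' = 190/48 = 95/24.

95/24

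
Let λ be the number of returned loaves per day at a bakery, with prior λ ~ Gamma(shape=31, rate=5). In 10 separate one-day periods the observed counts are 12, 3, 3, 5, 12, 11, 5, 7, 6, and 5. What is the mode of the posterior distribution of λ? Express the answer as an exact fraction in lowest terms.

33/5

Total count: 12 + 3 + 3 + 5 + 12 + 11 + 5 + 7 + 6 + 5 = 69.
Total exposure: 10 days.
Posterior: α' = 31 + 69 = 100, β' = 5 + 10 = 15.
Posterior mode = (α'−1)/β' = 99/15 = 33/5.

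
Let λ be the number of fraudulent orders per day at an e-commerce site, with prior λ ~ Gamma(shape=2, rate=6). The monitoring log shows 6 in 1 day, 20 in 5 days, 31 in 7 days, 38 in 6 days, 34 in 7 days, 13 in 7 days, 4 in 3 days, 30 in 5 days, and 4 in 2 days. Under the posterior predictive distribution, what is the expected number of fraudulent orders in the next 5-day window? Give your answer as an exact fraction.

Total count: 6 + 20 + 31 + 38 + 34 + 13 + 4 + 30 + 4 = 180.
Total exposure: 1 + 5 + 7 + 6 + 7 + 7 + 3 + 5 + 2 = 43 days.
Posterior: α' = 2 + 180 = 182, β' = 6 + 43 = 49.
Predictive mean over a 5-day window = T·E[λ|data] = 5·182/49 = 130/7.

130/7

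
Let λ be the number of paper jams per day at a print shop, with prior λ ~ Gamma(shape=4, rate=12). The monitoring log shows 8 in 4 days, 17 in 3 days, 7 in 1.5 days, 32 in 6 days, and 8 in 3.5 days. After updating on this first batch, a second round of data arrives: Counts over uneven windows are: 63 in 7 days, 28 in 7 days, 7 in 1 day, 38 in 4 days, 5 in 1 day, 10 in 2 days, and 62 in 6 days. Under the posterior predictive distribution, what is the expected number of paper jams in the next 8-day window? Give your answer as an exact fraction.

1156/29

Total count: 8 + 17 + 7 + 32 + 8 = 72.
Total exposure: 4 + 3 + 1.5 + 6 + 3.5 = 18 days.
After the first batch: Gamma(4 + 72, 12 + 18) = Gamma(76, 30).
Total count: 63 + 28 + 7 + 38 + 5 + 10 + 62 = 213.
Total exposure: 7 + 7 + 1 + 4 + 1 + 2 + 6 = 28 days.
After the second batch: Gamma(76 + 213, 30 + 28) = Gamma(289, 58).
Predictive mean over an 8-day window = T·E[λ|data] = 8·289/58 = 1156/29.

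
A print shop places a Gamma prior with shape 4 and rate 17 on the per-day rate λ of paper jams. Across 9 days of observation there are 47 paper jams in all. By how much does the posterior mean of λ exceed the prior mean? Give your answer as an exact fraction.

Total count 47 over total exposure 9 days.
Gamma(α, β) with Poisson data over total exposure Σt gives posterior Gamma(α+Σx, β+Σt) = Gamma(51, 26).
Posterior mean = 51/26 = 51/26; prior mean = 4/17 = 4/17. Difference = 51/26 − 4/17 = 763/442.

763/442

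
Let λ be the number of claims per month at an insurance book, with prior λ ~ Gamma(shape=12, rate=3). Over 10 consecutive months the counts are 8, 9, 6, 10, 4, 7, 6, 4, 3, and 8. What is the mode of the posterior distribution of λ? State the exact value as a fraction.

76/13

Total count: 8 + 9 + 6 + 10 + 4 + 7 + 6 + 4 + 3 + 8 = 65.
Total exposure: 10 months.
Posterior: α' = 12 + 65 = 77, β' = 3 + 10 = 13.
Posterior mode = (α'−1)/β' = 76/13.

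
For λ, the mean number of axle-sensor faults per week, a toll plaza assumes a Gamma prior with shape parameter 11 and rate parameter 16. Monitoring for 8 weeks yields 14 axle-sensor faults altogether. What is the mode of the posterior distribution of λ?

1

Total count 14 over total exposure 8 weeks.
Conjugate update: add total count to the shape and total exposure to the rate, giving Gamma(25, 24).
Posterior mode = (α'−1)/β' = 24/24 = 1.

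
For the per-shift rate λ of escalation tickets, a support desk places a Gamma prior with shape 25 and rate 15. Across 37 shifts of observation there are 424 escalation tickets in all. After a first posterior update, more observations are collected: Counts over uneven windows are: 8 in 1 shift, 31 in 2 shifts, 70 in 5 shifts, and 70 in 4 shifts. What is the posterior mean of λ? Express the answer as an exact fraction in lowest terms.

Total count 424 over total exposure 37 shifts.
After the first batch: Gamma(25 + 424, 15 + 37) = Gamma(449, 52).
Total count: 8 + 31 + 70 + 70 = 179.
Total exposure: 1 + 2 + 5 + 4 = 12 shifts.
After the second batch: Gamma(449 + 179, 52 + 12) = Gamma(628, 64).
Posterior mean = α'/β' = 628/64 = 157/16.

157/16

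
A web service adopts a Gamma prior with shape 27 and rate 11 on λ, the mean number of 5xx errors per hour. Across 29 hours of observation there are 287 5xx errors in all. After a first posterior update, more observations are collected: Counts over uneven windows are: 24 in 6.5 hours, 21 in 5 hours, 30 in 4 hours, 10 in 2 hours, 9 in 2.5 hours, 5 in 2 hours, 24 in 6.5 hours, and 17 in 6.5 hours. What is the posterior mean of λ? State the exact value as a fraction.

Total count 287 over total exposure 29 hours.
After the first batch: Gamma(27 + 287, 11 + 29) = Gamma(314, 40).
Total count: 24 + 21 + 30 + 10 + 9 + 5 + 24 + 17 = 140.
Total exposure: 6.5 + 5 + 4 + 2 + 2.5 + 2 + 6.5 + 6.5 = 35 hours.
After the second batch: Gamma(314 + 140, 40 + 35) = Gamma(454, 75).
Posterior mean = α'/β' = 454/75.

454/75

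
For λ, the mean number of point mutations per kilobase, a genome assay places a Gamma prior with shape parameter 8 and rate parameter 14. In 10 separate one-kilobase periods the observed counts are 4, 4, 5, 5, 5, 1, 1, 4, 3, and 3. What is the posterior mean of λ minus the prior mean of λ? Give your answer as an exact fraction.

205/168

Total count: 4 + 4 + 5 + 5 + 5 + 1 + 1 + 4 + 3 + 3 = 35.
Total exposure: 10 kilobases.
Gamma(α, β) with Poisson data over total exposure Σt gives posterior Gamma(α+Σx, β+Σt) = Gamma(43, 24).
Posterior mean = 43/24 = 43/24; prior mean = 8/14 = 4/7. Difference = 43/24 − 4/7 = 205/168.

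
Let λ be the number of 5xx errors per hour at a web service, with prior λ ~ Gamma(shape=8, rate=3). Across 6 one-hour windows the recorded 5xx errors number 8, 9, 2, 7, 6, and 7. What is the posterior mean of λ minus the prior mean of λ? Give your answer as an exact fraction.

Total count: 8 + 9 + 2 + 7 + 6 + 7 = 39.
Total exposure: 6 hours.
By Gamma–Poisson conjugacy, the posterior is Gamma(α + Σx, β + Σt) = Gamma(8 + 39, 3 + 6) = Gamma(47, 9).
Posterior mean = 47/9 = 47/9; prior mean = 8/3 = 8/3. Difference = 47/9 − 8/3 = 23/9.

23/9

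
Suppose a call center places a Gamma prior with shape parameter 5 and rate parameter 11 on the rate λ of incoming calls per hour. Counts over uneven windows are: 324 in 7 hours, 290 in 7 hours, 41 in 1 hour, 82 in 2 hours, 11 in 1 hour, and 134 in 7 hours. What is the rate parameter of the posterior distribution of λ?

Total count: 324 + 290 + 41 + 82 + 11 + 134 = 882.
Total exposure: 7 + 7 + 1 + 2 + 1 + 7 = 25 hours.
Conjugate update: add total count to the shape and total exposure to the rate, giving Gamma(887, 36).

36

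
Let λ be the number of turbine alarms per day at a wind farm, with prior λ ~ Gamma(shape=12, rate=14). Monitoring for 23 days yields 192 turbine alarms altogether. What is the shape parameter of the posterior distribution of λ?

Total count 192 over total exposure 23 days.
Conjugate update: add total count to the shape and total exposure to the rate, giving Gamma(204, 37).

204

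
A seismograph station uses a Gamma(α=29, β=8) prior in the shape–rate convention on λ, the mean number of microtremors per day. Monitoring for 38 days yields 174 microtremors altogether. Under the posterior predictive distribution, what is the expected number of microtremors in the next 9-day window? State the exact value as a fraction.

1827/46

Total count 174 over total exposure 38 days.
By Gamma–Poisson conjugacy, the posterior is Gamma(α + Σx, β + Σt) = Gamma(29 + 174, 8 + 38) = Gamma(203, 46).
Predictive mean over a 9-day window = T·E[λ|data] = 9·203/46 = 1827/46.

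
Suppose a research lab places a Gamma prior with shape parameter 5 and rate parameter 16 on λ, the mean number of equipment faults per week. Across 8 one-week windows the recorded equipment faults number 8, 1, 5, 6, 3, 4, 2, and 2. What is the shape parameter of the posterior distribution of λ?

Total count: 8 + 1 + 5 + 6 + 3 + 4 + 2 + 2 = 31.
Total exposure: 8 weeks.
By Gamma–Poisson conjugacy, the posterior is Gamma(α + Σx, β + Σt) = Gamma(5 + 31, 16 + 8) = Gamma(36, 24).

36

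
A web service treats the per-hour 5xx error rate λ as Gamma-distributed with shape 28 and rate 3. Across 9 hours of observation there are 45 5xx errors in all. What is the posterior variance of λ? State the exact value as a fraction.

73/144

Total count 45 over total exposure 9 hours.
Conjugate update: add total count to the shape and total exposure to the rate, giving Gamma(73, 12).
Posterior variance = α'/β'² = 73/144.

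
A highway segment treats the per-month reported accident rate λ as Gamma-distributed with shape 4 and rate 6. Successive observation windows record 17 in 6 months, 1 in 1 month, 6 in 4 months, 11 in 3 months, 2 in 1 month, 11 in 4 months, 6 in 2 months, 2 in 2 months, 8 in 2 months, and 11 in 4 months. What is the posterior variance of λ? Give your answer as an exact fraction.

Total count: 17 + 1 + 6 + 11 + 2 + 11 + 6 + 2 + 8 + 11 = 75.
Total exposure: 6 + 1 + 4 + 3 + 1 + 4 + 2 + 2 + 2 + 4 = 29 months.
Gamma(α, β) with Poisson data over total exposure Σt gives posterior Gamma(α+Σx, β+Σt) = Gamma(79, 35).
Posterior variance = α'/β'² = 79/1225.

79/1225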